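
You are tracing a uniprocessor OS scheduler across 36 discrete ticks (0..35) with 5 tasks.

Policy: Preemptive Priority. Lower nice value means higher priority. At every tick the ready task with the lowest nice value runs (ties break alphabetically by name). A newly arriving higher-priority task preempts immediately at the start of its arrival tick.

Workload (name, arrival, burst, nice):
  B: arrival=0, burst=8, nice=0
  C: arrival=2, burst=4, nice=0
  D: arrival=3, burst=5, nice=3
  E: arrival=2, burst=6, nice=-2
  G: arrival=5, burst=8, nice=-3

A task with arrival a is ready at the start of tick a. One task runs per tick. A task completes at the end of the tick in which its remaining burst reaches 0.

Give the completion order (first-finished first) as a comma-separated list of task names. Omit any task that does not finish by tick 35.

completion order = G, E, B, C, D

t=0: ready={B} → run B
t=1: ready={B} → run B
t=2: ready={B,C,E} → run E
t=3: ready={B,C,D,E} → run E
t=4: ready={B,C,D,E} → run E
t=5: ready={B,C,D,E,G} → run G
t=6: ready={B,C,D,E,G} → run G
t=7: ready={B,C,D,E,G} → run G
t=8: ready={B,C,D,E,G} → run G
t=9: ready={B,C,D,E,G} → run G
t=10: ready={B,C,D,E,G} → run G
t=11: ready={B,C,D,E,G} → run G
t=12: ready={B,C,D,E,G} → run G
t=13: ready={B,C,D,E} → run E
t=14: ready={B,C,D,E} → run E
t=15: ready={B,C,D,E} → run E
t=16: ready={B,C,D} → run B
t=17: ready={B,C,D} → run B
t=18: ready={B,C,D} → run B
t=19: ready={B,C,D} → run B
t=20: ready={B,C,D} → run B
t=21: ready={B,C,D} → run B
t=22: ready={C,D} → run C
t=23: ready={C,D} → run C
t=24: ready={C,D} → run C
t=25: ready={C,D} → run C
t=26: ready={D} → run D
t=27: ready={D} → run D
t=28: ready={D} → run D
t=29: ready={D} → run D
t=30: ready={D} → run D
t=31: (idle)
t=32: (idle)
t=33: (idle)
t=34: (idle)
t=35: (idle)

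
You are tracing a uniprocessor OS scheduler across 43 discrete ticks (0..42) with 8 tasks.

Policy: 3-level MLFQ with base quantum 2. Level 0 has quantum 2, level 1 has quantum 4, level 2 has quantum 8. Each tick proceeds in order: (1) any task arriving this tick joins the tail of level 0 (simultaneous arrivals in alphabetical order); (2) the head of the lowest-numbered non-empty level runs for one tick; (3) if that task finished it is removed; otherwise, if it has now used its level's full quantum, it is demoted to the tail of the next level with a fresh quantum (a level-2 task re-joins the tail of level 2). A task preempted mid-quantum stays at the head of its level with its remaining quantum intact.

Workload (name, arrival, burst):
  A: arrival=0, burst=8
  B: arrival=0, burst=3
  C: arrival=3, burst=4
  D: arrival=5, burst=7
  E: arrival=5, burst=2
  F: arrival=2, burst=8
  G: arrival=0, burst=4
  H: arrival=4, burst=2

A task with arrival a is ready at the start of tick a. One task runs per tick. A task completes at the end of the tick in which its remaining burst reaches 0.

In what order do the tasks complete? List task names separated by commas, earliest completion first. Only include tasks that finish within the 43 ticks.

completion order = H, E, B, G, C, A, F, D

t=0: L0/L1/L2 = ABG/-/- → run A
t=1: L0/L1/L2 = ABG/-/- → run A
t=2: L0/L1/L2 = BGF/A/- → run B
t=3: L0/L1/L2 = BGFC/A/- → run B
t=4: L0/L1/L2 = GFCH/AB/- → run G
t=5: L0/L1/L2 = GFCHDE/AB/- → run G
t=6: L0/L1/L2 = FCHDE/ABG/- → run F
t=7: L0/L1/L2 = FCHDE/ABG/- → run F
t=8: L0/L1/L2 = CHDE/ABGF/- → run C
t=9: L0/L1/L2 = CHDE/ABGF/- → run C
t=10: L0/L1/L2 = HDE/ABGFC/- → run H
t=11: L0/L1/L2 = HDE/ABGFC/- → run H
t=12: L0/L1/L2 = DE/ABGFC/- → run D
t=13: L0/L1/L2 = DE/ABGFC/- → run D
t=14: L0/L1/L2 = E/ABGFCD/- → run E
t=15: L0/L1/L2 = E/ABGFCD/- → run E
t=16: L0/L1/L2 = -/ABGFCD/- → run A
t=17: L0/L1/L2 = -/ABGFCD/- → run A
t=18: L0/L1/L2 = -/ABGFCD/- → run A
t=19: L0/L1/L2 = -/ABGFCD/- → run A
t=20: L0/L1/L2 = -/BGFCD/A → run B
t=21: L0/L1/L2 = -/GFCD/A → run G
t=22: L0/L1/L2 = -/GFCD/A → run G
t=23: L0/L1/L2 = -/FCD/A → run F
t=24: L0/L1/L2 = -/FCD/A → run F
t=25: L0/L1/L2 = -/FCD/A → run F
t=26: L0/L1/L2 = -/FCD/A → run F
t=27: L0/L1/L2 = -/CD/AF → run C
t=28: L0/L1/L2 = -/CD/AF → run C
t=29: L0/L1/L2 = -/D/AF → run D
t=30: L0/L1/L2 = -/D/AF → run D
t=31: L0/L1/L2 = -/D/AF → run D
t=32: L0/L1/L2 = -/D/AF → run D
t=33: L0/L1/L2 = -/-/AFD → run A
t=34: L0/L1/L2 = -/-/AFD → run A
t=35: L0/L1/L2 = -/-/FD → run F
t=36: L0/L1/L2 = -/-/FD → run F
t=37: L0/L1/L2 = -/-/D → run D
t=38: (idle)
t=39: (idle)
t=40: (idle)
t=41: (idle)
t=42: (idle)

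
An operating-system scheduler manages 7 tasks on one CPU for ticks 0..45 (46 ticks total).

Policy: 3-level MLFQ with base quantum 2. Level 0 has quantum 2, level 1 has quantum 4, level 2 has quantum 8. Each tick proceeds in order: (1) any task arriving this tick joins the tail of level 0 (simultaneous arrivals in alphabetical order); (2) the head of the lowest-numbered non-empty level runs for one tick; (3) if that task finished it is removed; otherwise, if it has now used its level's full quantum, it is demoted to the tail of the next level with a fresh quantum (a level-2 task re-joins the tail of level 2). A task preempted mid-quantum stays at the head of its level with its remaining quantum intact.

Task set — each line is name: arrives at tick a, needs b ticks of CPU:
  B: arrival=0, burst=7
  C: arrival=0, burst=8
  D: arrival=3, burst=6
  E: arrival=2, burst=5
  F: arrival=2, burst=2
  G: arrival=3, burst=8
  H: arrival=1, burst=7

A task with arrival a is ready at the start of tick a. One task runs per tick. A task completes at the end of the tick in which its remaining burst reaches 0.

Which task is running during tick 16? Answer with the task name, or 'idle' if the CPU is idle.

running at tick 16 = B

t=0: L0/L1/L2 = BC/-/- → run B
t=1: L0/L1/L2 = BCH/-/- → run B
t=2: L0/L1/L2 = CHEF/B/- → run C
t=3: L0/L1/L2 = CHEFDG/B/- → run C
t=4: L0/L1/L2 = HEFDG/BC/- → run H
t=5: L0/L1/L2 = HEFDG/BC/- → run H
t=6: L0/L1/L2 = EFDG/BCH/- → run E
t=7: L0/L1/L2 = EFDG/BCH/- → run E
t=8: L0/L1/L2 = FDG/BCHE/- → run F
t=9: L0/L1/L2 = FDG/BCHE/- → run F
t=10: L0/L1/L2 = DG/BCHE/- → run D
t=11: L0/L1/L2 = DG/BCHE/- → run D
t=12: L0/L1/L2 = G/BCHED/- → run G
t=13: L0/L1/L2 = G/BCHED/- → run G
t=14: L0/L1/L2 = -/BCHEDG/- → run B
t=15: L0/L1/L2 = -/BCHEDG/- → run B
t=16: L0/L1/L2 = -/BCHEDG/- → run B
t=17: L0/L1/L2 = -/BCHEDG/- → run B
t=18: L0/L1/L2 = -/CHEDG/B → run C
t=19: L0/L1/L2 = -/CHEDG/B → run C
t=20: L0/L1/L2 = -/CHEDG/B → run C
t=21: L0/L1/L2 = -/CHEDG/B → run C
t=22: L0/L1/L2 = -/HEDG/BC → run H
t=23: L0/L1/L2 = -/HEDG/BC → run H
t=24: L0/L1/L2 = -/HEDG/BC → run H
t=25: L0/L1/L2 = -/HEDG/BC → run H
t=26: L0/L1/L2 = -/EDG/BCH → run E
t=27: L0/L1/L2 = -/EDG/BCH → run E
t=28: L0/L1/L2 = -/EDG/BCH → run E
t=29: L0/L1/L2 = -/DG/BCH → run D
t=30: L0/L1/L2 = -/DG/BCH → run D
t=31: L0/L1/L2 = -/DG/BCH → run D
t=32: L0/L1/L2 = -/DG/BCH → run D
t=33: L0/L1/L2 = -/G/BCH → run G
t=34: L0/L1/L2 = -/G/BCH → run G
t=35: L0/L1/L2 = -/G/BCH → run G
t=36: L0/L1/L2 = -/G/BCH → run G
t=37: L0/L1/L2 = -/-/BCHG → run B
t=38: L0/L1/L2 = -/-/CHG → run C
t=39: L0/L1/L2 = -/-/CHG → run C
t=40: L0/L1/L2 = -/-/HG → run H
t=41: L0/L1/L2 = -/-/G → run G
t=42: L0/L1/L2 = -/-/G → run G
t=43: (idle)
t=44: (idle)
t=45: (idle)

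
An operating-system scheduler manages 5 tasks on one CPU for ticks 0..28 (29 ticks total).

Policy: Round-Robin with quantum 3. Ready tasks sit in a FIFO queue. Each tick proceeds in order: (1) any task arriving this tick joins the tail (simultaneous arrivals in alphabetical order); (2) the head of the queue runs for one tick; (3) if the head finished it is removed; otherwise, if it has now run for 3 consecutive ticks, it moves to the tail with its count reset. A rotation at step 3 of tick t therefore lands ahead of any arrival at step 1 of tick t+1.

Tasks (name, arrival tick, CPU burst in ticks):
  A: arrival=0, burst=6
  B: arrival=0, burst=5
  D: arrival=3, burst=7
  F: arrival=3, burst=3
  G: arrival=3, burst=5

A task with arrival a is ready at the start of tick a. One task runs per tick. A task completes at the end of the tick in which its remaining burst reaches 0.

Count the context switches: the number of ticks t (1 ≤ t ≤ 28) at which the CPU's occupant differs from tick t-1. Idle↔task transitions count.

t=0: queue=[A,B] q_used=0 → run A
t=1: queue=[A,B] q_used=1 → run A
t=2: queue=[A,B] q_used=2 → run A
t=3: queue=[B,A,D,F,G] q_used=0 → run B
t=4: queue=[B,A,D,F,G] q_used=1 → run B
t=5: queue=[B,A,D,F,G] q_used=2 → run B
t=6: queue=[A,D,F,G,B] q_used=0 → run A
t=7: queue=[A,D,F,G,B] q_used=1 → run A
t=8: queue=[A,D,F,G,B] q_used=2 → run A
t=9: queue=[D,F,G,B] q_used=0 → run D
t=10: queue=[D,F,G,B] q_used=1 → run D
t=11: queue=[D,F,G,B] q_used=2 → run D
t=12: queue=[F,G,B,D] q_used=0 → run F
t=13: queue=[F,G,B,D] q_used=1 → run F
t=14: queue=[F,G,B,D] q_used=2 → run F
t=15: queue=[G,B,D] q_used=0 → run G
t=16: queue=[G,B,D] q_used=1 → run G
t=17: queue=[G,B,D] q_used=2 → run G
t=18: queue=[B,D,G] q_used=0 → run B
t=19: queue=[B,D,G] q_used=1 → run B
t=20: queue=[D,G] q_used=0 → run D
t=21: queue=[D,G] q_used=1 → run D
t=22: queue=[D,G] q_used=2 → run D
t=23: queue=[G,D] q_used=0 → run G
t=24: queue=[G,D] q_used=1 → run G
t=25: queue=[D] q_used=0 → run D
t=26: (idle)
t=27: (idle)
t=28: (idle)

context switches = 10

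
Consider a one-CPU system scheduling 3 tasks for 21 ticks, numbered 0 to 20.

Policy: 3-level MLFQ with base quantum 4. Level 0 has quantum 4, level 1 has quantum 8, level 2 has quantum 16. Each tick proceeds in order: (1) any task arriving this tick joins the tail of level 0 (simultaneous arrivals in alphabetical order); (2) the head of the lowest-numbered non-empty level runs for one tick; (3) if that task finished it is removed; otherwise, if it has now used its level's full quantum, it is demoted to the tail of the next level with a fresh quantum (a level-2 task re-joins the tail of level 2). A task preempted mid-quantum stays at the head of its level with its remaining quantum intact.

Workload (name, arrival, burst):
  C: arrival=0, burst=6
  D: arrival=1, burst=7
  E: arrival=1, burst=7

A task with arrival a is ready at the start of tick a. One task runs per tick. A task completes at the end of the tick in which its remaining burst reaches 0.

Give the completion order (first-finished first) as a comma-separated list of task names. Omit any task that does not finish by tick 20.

t=0: L0/L1/L2 = C/-/- → run C
t=1: L0/L1/L2 = CDE/-/- → run C
t=2: L0/L1/L2 = CDE/-/- → run C
t=3: L0/L1/L2 = CDE/-/- → run C
t=4: L0/L1/L2 = DE/C/- → run D
t=5: L0/L1/L2 = DE/C/- → run D
t=6: L0/L1/L2 = DE/C/- → run D
t=7: L0/L1/L2 = DE/C/- → run D
t=8: L0/L1/L2 = E/CD/- → run E
t=9: L0/L1/L2 = E/CD/- → run E
t=10: L0/L1/L2 = E/CD/- → run E
t=11: L0/L1/L2 = E/CD/- → run E
t=12: L0/L1/L2 = -/CDE/- → run C
t=13: L0/L1/L2 = -/CDE/- → run C
t=14: L0/L1/L2 = -/DE/- → run D
t=15: L0/L1/L2 = -/DE/- → run D
t=16: L0/L1/L2 = -/DE/- → run D
t=17: L0/L1/L2 = -/E/- → run E
t=18: L0/L1/L2 = -/E/- → run E
t=19: L0/L1/L2 = -/E/- → run E
t=20: (idle)

completion order = C, D, E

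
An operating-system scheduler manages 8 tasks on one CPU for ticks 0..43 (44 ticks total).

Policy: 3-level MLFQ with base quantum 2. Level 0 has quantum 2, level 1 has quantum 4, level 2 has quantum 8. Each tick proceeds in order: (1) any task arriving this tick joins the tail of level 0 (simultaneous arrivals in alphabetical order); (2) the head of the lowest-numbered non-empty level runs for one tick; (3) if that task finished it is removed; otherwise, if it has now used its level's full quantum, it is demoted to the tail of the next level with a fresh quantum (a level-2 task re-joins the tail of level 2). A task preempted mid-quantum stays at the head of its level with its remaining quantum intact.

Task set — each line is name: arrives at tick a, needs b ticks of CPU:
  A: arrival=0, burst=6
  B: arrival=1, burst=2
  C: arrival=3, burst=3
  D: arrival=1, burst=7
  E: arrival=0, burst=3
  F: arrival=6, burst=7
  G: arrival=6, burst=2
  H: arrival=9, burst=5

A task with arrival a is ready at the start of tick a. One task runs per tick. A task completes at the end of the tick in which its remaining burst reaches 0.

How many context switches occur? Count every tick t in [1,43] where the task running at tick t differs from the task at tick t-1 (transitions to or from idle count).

context switches = 16

t=0: L0/L1/L2 = AE/-/- → run A
t=1: L0/L1/L2 = AEBD/-/- → run A
t=2: L0/L1/L2 = EBD/A/- → run E
t=3: L0/L1/L2 = EBDC/A/- → run E
t=4: L0/L1/L2 = BDC/AE/- → run B
t=5: L0/L1/L2 = BDC/AE/- → run B
t=6: L0/L1/L2 = DCFG/AE/- → run D
t=7: L0/L1/L2 = DCFG/AE/- → run D
t=8: L0/L1/L2 = CFG/AED/- → run C
t=9: L0/L1/L2 = CFGH/AED/- → run C
t=10: L0/L1/L2 = FGH/AEDC/- → run F
t=11: L0/L1/L2 = FGH/AEDC/- → run F
t=12: L0/L1/L2 = GH/AEDCF/- → run G
t=13: L0/L1/L2 = GH/AEDCF/- → run G
t=14: L0/L1/L2 = H/AEDCF/- → run H
t=15: L0/L1/L2 = H/AEDCF/- → run H
t=16: L0/L1/L2 = -/AEDCFH/- → run A
t=17: L0/L1/L2 = -/AEDCFH/- → run A
t=18: L0/L1/L2 = -/AEDCFH/- → run A
t=19: L0/L1/L2 = -/AEDCFH/- → run A
t=20: L0/L1/L2 = -/EDCFH/- → run E
t=21: L0/L1/L2 = -/DCFH/- → run D
t=22: L0/L1/L2 = -/DCFH/- → run D
t=23: L0/L1/L2 = -/DCFH/- → run D
t=24: L0/L1/L2 = -/DCFH/- → run D
t=25: L0/L1/L2 = -/CFH/D → run C
t=26: L0/L1/L2 = -/FH/D → run F
t=27: L0/L1/L2 = -/FH/D → run F
t=28: L0/L1/L2 = -/FH/D → run F
t=29: L0/L1/L2 = -/FH/D → run F
t=30: L0/L1/L2 = -/H/DF → run H
t=31: L0/L1/L2 = -/H/DF → run H
t=32: L0/L1/L2 = -/H/DF → run H
t=33: L0/L1/L2 = -/-/DF → run D
t=34: L0/L1/L2 = -/-/F → run F
t=35: (idle)
t=36: (idle)
t=37: (idle)
t=38: (idle)
t=39: (idle)
t=40: (idle)
t=41: (idle)
t=42: (idle)
t=43: (idle)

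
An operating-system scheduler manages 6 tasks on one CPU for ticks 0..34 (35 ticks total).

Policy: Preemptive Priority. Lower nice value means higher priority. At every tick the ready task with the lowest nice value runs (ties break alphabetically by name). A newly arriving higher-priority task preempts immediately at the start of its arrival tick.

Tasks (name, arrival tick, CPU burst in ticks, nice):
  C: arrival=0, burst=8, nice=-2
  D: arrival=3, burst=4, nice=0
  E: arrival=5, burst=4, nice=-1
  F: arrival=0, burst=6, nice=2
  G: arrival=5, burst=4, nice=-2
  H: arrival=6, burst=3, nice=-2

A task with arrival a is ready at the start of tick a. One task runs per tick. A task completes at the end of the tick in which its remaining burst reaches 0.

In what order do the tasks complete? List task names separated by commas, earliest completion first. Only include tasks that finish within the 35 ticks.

t=0: ready={C,F} → run C
t=1: ready={C,F} → run C
t=2: ready={C,F} → run C
t=3: ready={C,D,F} → run C
t=4: ready={C,D,F} → run C
t=5: ready={C,D,E,F,G} → run C
t=6: ready={C,D,E,F,G,H} → run C
t=7: ready={C,D,E,F,G,H} → run C
t=8: ready={D,E,F,G,H} → run G
t=9: ready={D,E,F,G,H} → run G
t=10: ready={D,E,F,G,H} → run G
t=11: ready={D,E,F,G,H} → run G
t=12: ready={D,E,F,H} → run H
t=13: ready={D,E,F,H} → run H
t=14: ready={D,E,F,H} → run H
t=15: ready={D,E,F} → run E
t=16: ready={D,E,F} → run E
t=17: ready={D,E,F} → run E
t=18: ready={D,E,F} → run E
t=19: ready={D,F} → run D
t=20: ready={D,F} → run D
t=21: ready={D,F} → run D
t=22: ready={D,F} → run D
t=23: ready={F} → run F
t=24: ready={F} → run F
t=25: ready={F} → run F
t=26: ready={F} → run F
t=27: ready={F} → run F
t=28: ready={F} → run F
t=29: (idle)
t=30: (idle)
t=31: (idle)
t=32: (idle)
t=33: (idle)
t=34: (idle)

completion order = C, G, H, E, D, F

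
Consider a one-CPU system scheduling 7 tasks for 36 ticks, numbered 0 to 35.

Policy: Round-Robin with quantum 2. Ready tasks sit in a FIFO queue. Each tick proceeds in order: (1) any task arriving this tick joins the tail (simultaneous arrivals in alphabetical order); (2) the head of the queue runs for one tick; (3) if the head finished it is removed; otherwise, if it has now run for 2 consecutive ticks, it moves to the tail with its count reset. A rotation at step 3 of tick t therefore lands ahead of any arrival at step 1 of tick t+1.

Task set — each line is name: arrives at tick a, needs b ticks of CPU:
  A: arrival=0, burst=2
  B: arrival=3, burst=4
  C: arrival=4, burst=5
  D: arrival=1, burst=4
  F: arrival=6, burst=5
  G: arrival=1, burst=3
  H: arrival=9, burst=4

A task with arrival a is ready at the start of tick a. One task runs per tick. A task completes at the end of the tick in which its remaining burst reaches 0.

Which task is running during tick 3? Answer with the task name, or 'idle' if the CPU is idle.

t=0: queue=[A] q_used=0 → run A
t=1: queue=[A,D,G] q_used=1 → run A
t=2: queue=[D,G] q_used=0 → run D
t=3: queue=[D,G,B] q_used=1 → run D
t=4: queue=[G,B,D,C] q_used=0 → run G
t=5: queue=[G,B,D,C] q_used=1 → run G
t=6: queue=[B,D,C,G,F] q_used=0 → run B
t=7: queue=[B,D,C,G,F] q_used=1 → run B
t=8: queue=[D,C,G,F,B] q_used=0 → run D
t=9: queue=[D,C,G,F,B,H] q_used=1 → run D
t=10: queue=[C,G,F,B,H] q_used=0 → run C
t=11: queue=[C,G,F,B,H] q_used=1 → run C
t=12: queue=[G,F,B,H,C] q_used=0 → run G
t=13: queue=[F,B,H,C] q_used=0 → run F
t=14: queue=[F,B,H,C] q_used=1 → run F
t=15: queue=[B,H,C,F] q_used=0 → run B
t=16: queue=[B,H,C,F] q_used=1 → run B
t=17: queue=[H,C,F] q_used=0 → run H
t=18: queue=[H,C,F] q_used=1 → run H
t=19: queue=[C,F,H] q_used=0 → run C
t=20: queue=[C,F,H] q_used=1 → run C
t=21: queue=[F,H,C] q_used=0 → run F
t=22: queue=[F,H,C] q_used=1 → run F
t=23: queue=[H,C,F] q_used=0 → run H
t=24: queue=[H,C,F] q_used=1 → run H
t=25: queue=[C,F] q_used=0 → run C
t=26: queue=[F] q_used=0 → run F
t=27: (idle)
t=28: (idle)
t=29: (idle)
t=30: (idle)
t=31: (idle)
t=32: (idle)
t=33: (idle)
t=34: (idle)
t=35: (idle)

running at tick 3 = D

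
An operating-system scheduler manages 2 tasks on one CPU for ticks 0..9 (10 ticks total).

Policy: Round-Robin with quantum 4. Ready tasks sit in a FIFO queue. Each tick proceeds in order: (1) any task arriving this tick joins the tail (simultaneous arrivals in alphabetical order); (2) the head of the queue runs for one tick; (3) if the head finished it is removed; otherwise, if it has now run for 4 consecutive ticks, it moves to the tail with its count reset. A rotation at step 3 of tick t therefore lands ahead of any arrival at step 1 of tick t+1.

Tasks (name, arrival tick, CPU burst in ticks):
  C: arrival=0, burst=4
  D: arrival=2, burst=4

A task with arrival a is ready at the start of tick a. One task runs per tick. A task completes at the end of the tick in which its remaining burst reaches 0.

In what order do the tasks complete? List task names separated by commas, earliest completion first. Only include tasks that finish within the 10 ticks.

completion order = C, D

t=0: queue=[C] q_used=0 → run C
t=1: queue=[C] q_used=1 → run C
t=2: queue=[C,D] q_used=2 → run C
t=3: queue=[C,D] q_used=3 → run C
t=4: queue=[D] q_used=0 → run D
t=5: queue=[D] q_used=1 → run D
t=6: queue=[D] q_used=2 → run D
t=7: queue=[D] q_used=3 → run D
t=8: (idle)
t=9: (idle)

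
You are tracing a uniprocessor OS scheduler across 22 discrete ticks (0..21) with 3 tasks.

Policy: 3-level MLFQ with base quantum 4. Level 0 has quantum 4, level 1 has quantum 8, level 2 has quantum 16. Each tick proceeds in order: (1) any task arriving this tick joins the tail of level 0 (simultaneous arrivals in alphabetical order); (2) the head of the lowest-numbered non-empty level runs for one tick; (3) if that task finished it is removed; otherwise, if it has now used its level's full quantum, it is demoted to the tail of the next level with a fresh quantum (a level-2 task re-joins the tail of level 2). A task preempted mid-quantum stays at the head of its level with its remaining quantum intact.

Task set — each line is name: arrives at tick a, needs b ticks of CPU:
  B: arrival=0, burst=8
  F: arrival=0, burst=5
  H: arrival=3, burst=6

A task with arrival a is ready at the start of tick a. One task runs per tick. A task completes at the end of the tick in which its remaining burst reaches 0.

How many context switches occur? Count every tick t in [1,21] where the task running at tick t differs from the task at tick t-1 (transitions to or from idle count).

t=0: L0/L1/L2 = BF/-/- → run B
t=1: L0/L1/L2 = BF/-/- → run B
t=2: L0/L1/L2 = BF/-/- → run B
t=3: L0/L1/L2 = BFH/-/- → run B
t=4: L0/L1/L2 = FH/B/- → run F
t=5: L0/L1/L2 = FH/B/- → run F
t=6: L0/L1/L2 = FH/B/- → run F
t=7: L0/L1/L2 = FH/B/- → run F
t=8: L0/L1/L2 = H/BF/- → run H
t=9: L0/L1/L2 = H/BF/- → run H
t=10: L0/L1/L2 = H/BF/- → run H
t=11: L0/L1/L2 = H/BF/- → run H
t=12: L0/L1/L2 = -/BFH/- → run B
t=13: L0/L1/L2 = -/BFH/- → run B
t=14: L0/L1/L2 = -/BFH/- → run B
t=15: L0/L1/L2 = -/BFH/- → run B
t=16: L0/L1/L2 = -/FH/- → run F
t=17: L0/L1/L2 = -/H/- → run H
t=18: L0/L1/L2 = -/H/- → run H
t=19: (idle)
t=20: (idle)
t=21: (idle)

context switches = 6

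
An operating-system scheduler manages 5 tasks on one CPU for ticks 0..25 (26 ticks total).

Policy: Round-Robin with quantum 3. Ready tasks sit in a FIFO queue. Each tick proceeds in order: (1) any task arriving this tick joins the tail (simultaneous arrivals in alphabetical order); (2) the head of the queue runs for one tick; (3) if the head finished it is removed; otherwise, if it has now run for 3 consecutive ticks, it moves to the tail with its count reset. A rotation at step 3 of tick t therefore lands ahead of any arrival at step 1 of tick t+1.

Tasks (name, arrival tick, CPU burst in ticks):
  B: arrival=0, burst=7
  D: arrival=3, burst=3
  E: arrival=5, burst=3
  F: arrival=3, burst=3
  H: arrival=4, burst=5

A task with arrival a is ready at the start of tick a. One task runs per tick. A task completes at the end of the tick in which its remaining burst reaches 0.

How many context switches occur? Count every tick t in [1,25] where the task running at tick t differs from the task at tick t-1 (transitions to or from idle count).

t=0: queue=[B] q_used=0 → run B
t=1: queue=[B] q_used=1 → run B
t=2: queue=[B] q_used=2 → run B
t=3: queue=[B,D,F] q_used=0 → run B
t=4: queue=[B,D,F,H] q_used=1 → run B
t=5: queue=[B,D,F,H,E] q_used=2 → run B
t=6: queue=[D,F,H,E,B] q_used=0 → run D
t=7: queue=[D,F,H,E,B] q_used=1 → run D
t=8: queue=[D,F,H,E,B] q_used=2 → run D
t=9: queue=[F,H,E,B] q_used=0 → run F
t=10: queue=[F,H,E,B] q_used=1 → run F
t=11: queue=[F,H,E,B] q_used=2 → run F
t=12: queue=[H,E,B] q_used=0 → run H
t=13: queue=[H,E,B] q_used=1 → run H
t=14: queue=[H,E,B] q_used=2 → run H
t=15: queue=[E,B,H] q_used=0 → run E
t=16: queue=[E,B,H] q_used=1 → run E
t=17: queue=[E,B,H] q_used=2 → run E
t=18: queue=[B,H] q_used=0 → run B
t=19: queue=[H] q_used=0 → run H
t=20: queue=[H] q_used=1 → run H
t=21: (idle)
t=22: (idle)
t=23: (idle)
t=24: (idle)
t=25: (idle)

context switches = 7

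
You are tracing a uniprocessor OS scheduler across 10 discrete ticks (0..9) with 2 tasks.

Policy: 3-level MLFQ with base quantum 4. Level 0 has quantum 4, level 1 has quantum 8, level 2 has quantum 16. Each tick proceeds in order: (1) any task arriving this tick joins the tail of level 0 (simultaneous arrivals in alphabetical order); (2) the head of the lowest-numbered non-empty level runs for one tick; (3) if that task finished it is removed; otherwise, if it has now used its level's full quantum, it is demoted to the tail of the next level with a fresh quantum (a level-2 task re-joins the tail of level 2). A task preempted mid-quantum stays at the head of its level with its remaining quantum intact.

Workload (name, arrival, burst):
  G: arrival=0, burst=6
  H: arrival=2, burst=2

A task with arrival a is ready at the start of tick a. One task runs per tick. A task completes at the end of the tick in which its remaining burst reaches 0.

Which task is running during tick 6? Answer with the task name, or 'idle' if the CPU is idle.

running at tick 6 = G

t=0: L0/L1/L2 = G/-/- → run G
t=1: L0/L1/L2 = G/-/- → run G
t=2: L0/L1/L2 = GH/-/- → run G
t=3: L0/L1/L2 = GH/-/- → run G
t=4: L0/L1/L2 = H/G/- → run H
t=5: L0/L1/L2 = H/G/- → run H
t=6: L0/L1/L2 = -/G/- → run G
t=7: L0/L1/L2 = -/G/- → run G
t=8: (idle)
t=9: (idle)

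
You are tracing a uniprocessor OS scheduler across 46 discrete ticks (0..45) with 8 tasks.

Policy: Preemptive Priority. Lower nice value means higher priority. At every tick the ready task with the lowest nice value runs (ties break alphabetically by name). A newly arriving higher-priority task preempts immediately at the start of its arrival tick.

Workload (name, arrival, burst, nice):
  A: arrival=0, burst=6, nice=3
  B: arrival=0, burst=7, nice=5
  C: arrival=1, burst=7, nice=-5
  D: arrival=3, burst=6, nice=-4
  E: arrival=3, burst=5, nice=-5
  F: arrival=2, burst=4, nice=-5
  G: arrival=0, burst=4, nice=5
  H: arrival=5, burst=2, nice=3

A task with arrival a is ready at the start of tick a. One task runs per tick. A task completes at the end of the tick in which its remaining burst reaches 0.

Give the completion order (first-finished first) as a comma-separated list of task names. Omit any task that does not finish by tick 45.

t=0: ready={A,B,G} → run A
t=1: ready={A,B,C,G} → run C
t=2: ready={A,B,C,F,G} → run C
t=3: ready={A,B,C,D,E,F,G} → run C
t=4: ready={A,B,C,D,E,F,G} → run C
t=5: ready={A,B,C,D,E,F,G,H} → run C
t=6: ready={A,B,C,D,E,F,G,H} → run C
t=7: ready={A,B,C,D,E,F,G,H} → run C
t=8: ready={A,B,D,E,F,G,H} → run E
t=9: ready={A,B,D,E,F,G,H} → run E
t=10: ready={A,B,D,E,F,G,H} → run E
t=11: ready={A,B,D,E,F,G,H} → run E
t=12: ready={A,B,D,E,F,G,H} → run E
t=13: ready={A,B,D,F,G,H} → run F
t=14: ready={A,B,D,F,G,H} → run F
t=15: ready={A,B,D,F,G,H} → run F
t=16: ready={A,B,D,F,G,H} → run F
t=17: ready={A,B,D,G,H} → run D
t=18: ready={A,B,D,G,H} → run D
t=19: ready={A,B,D,G,H} → run D
t=20: ready={A,B,D,G,H} → run D
t=21: ready={A,B,D,G,H} → run D
t=22: ready={A,B,D,G,H} → run D
t=23: ready={A,B,G,H} → run A
t=24: ready={A,B,G,H} → run A
t=25: ready={A,B,G,H} → run A
t=26: ready={A,B,G,H} → run A
t=27: ready={A,B,G,H} → run A
t=28: ready={B,G,H} → run H
t=29: ready={B,G,H} → run H
t=30: ready={B,G} → run B
t=31: ready={B,G} → run B
t=32: ready={B,G} → run B
t=33: ready={B,G} → run B
t=34: ready={B,G} → run B
t=35: ready={B,G} → run B
t=36: ready={B,G} → run B
t=37: ready={G} → run G
t=38: ready={G} → run G
t=39: ready={G} → run G
t=40: ready={G} → run G
t=41: (idle)
t=42: (idle)
t=43: (idle)
t=44: (idle)
t=45: (idle)

completion order = C, E, F, D, A, H, B, G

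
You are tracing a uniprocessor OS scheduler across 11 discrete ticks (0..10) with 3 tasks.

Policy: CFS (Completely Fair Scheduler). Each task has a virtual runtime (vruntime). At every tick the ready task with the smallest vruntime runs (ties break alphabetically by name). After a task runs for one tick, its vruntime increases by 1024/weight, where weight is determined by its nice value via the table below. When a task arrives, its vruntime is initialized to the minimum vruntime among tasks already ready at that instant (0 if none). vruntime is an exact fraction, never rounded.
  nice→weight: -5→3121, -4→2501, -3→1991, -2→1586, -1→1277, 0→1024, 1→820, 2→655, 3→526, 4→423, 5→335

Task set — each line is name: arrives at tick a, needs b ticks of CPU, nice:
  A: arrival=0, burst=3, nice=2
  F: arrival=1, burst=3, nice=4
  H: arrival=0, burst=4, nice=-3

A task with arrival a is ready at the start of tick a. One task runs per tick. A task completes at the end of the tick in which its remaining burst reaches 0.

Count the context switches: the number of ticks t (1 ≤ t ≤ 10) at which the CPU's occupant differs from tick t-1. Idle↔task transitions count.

context switches = 7

t=0: vr[A=0 H=0] → run A
t=1: vr[A=1024/655 F=0 H=0] → run F
t=2: vr[A=1024/655 F=1024/423 H=0] → run H
t=3: vr[A=1024/655 F=1024/423 H=1024/1991] → run H
t=4: vr[A=1024/655 F=1024/423 H=2048/1991] → run H
t=5: vr[A=1024/655 F=1024/423 H=3072/1991] → run H
t=6: vr[A=1024/655 F=1024/423] → run A
t=7: vr[A=2048/655 F=1024/423] → run F
t=8: vr[A=2048/655 F=2048/423] → run A
t=9: vr[F=2048/423] → run F
t=10: (idle)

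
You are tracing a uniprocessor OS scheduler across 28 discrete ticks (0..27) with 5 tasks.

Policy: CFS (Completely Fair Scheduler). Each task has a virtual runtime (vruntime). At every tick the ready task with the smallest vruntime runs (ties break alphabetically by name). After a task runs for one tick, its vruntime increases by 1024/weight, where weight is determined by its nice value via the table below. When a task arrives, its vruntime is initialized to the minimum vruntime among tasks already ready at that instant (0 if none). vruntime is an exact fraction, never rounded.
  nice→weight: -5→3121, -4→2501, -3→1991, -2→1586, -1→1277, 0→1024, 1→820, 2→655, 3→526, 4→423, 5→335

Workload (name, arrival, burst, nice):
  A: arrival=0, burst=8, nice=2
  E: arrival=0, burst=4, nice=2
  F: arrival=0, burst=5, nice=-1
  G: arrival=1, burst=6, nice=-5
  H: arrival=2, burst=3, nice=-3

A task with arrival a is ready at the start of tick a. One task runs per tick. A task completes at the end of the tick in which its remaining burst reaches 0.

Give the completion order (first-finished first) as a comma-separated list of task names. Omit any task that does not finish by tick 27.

completion order = H, G, F, E, A

t=0: vr[A=0 E=0 F=0] → run A
t=1: vr[A=1024/655 E=0 F=0 G=0] → run E
t=2: vr[A=1024/655 E=1024/655 F=0 G=0 H=0] → run F
t=3: vr[A=1024/655 E=1024/655 F=1024/1277 G=0 H=0] → run G
t=4: vr[A=1024/655 E=1024/655 F=1024/1277 G=1024/3121 H=0] → run H
t=5: vr[A=1024/655 E=1024/655 F=1024/1277 G=1024/3121 H=1024/1991] → run G
t=6: vr[A=1024/655 E=1024/655 F=1024/1277 G=2048/3121 H=1024/1991] → run H
t=7: vr[A=1024/655 E=1024/655 F=1024/1277 G=2048/3121 H=2048/1991] → run G
t=8: vr[A=1024/655 E=1024/655 F=1024/1277 G=3072/3121 H=2048/1991] → run F
t=9: vr[A=1024/655 E=1024/655 F=2048/1277 G=3072/3121 H=2048/1991] → run G
t=10: vr[A=1024/655 E=1024/655 F=2048/1277 G=4096/3121 H=2048/1991] → run H
t=11: vr[A=1024/655 E=1024/655 F=2048/1277 G=4096/3121] → run G
t=12: vr[A=1024/655 E=1024/655 F=2048/1277 G=5120/3121] → run A
t=13: vr[A=2048/655 E=1024/655 F=2048/1277 G=5120/3121] → run E
t=14: vr[A=2048/655 E=2048/655 F=2048/1277 G=5120/3121] → run F
t=15: vr[A=2048/655 E=2048/655 F=3072/1277 G=5120/3121] → run G
t=16: vr[A=2048/655 E=2048/655 F=3072/1277] → run F
t=17: vr[A=2048/655 E=2048/655 F=4096/1277] → run A
t=18: vr[A=3072/655 E=2048/655 F=4096/1277] → run E
t=19: vr[A=3072/655 E=3072/655 F=4096/1277] → run F
t=20: vr[A=3072/655 E=3072/655] → run A
t=21: vr[A=4096/655 E=3072/655] → run E
t=22: vr[A=4096/655] → run A
t=23: vr[A=1024/131] → run A
t=24: vr[A=6144/655] → run A
t=25: vr[A=7168/655] → run A
t=26: (idle)
t=27: (idle)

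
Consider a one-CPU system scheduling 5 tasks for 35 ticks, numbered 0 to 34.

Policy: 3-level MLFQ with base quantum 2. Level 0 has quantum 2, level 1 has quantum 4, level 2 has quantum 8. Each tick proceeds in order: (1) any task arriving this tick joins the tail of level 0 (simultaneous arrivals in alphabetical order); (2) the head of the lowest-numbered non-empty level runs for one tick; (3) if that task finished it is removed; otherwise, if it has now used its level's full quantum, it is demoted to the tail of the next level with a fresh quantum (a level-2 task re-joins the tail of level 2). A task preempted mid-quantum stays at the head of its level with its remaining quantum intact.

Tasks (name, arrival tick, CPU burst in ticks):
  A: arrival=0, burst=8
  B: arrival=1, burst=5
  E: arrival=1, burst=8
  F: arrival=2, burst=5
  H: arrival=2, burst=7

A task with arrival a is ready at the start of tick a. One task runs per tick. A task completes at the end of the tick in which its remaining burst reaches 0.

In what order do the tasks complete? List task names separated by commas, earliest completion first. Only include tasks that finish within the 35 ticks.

completion order = B, F, A, E, H

t=0: L0/L1/L2 = A/-/- → run A
t=1: L0/L1/L2 = ABE/-/- → run A
t=2: L0/L1/L2 = BEFH/A/- → run B
t=3: L0/L1/L2 = BEFH/A/- → run B
t=4: L0/L1/L2 = EFH/AB/- → run E
t=5: L0/L1/L2 = EFH/AB/- → run E
t=6: L0/L1/L2 = FH/ABE/- → run F
t=7: L0/L1/L2 = FH/ABE/- → run F
t=8: L0/L1/L2 = H/ABEF/- → run H
t=9: L0/L1/L2 = H/ABEF/- → run H
t=10: L0/L1/L2 = -/ABEFH/- → run A
t=11: L0/L1/L2 = -/ABEFH/- → run A
t=12: L0/L1/L2 = -/ABEFH/- → run A
t=13: L0/L1/L2 = -/ABEFH/- → run A
t=14: L0/L1/L2 = -/BEFH/A → run B
t=15: L0/L1/L2 = -/BEFH/A → run B
t=16: L0/L1/L2 = -/BEFH/A → run B
t=17: L0/L1/L2 = -/EFH/A → run E
t=18: L0/L1/L2 = -/EFH/A → run E
t=19: L0/L1/L2 = -/EFH/A → run E
t=20: L0/L1/L2 = -/EFH/A → run E
t=21: L0/L1/L2 = -/FH/AE → run F
t=22: L0/L1/L2 = -/FH/AE → run F
t=23: L0/L1/L2 = -/FH/AE → run F
t=24: L0/L1/L2 = -/H/AE → run H
t=25: L0/L1/L2 = -/H/AE → run H
t=26: L0/L1/L2 = -/H/AE → run H
t=27: L0/L1/L2 = -/H/AE → run H
t=28: L0/L1/L2 = -/-/AEH → run A
t=29: L0/L1/L2 = -/-/AEH → run A
t=30: L0/L1/L2 = -/-/EH → run E
t=31: L0/L1/L2 = -/-/EH → run E
t=32: L0/L1/L2 = -/-/H → run H
t=33: (idle)
t=34: (idle)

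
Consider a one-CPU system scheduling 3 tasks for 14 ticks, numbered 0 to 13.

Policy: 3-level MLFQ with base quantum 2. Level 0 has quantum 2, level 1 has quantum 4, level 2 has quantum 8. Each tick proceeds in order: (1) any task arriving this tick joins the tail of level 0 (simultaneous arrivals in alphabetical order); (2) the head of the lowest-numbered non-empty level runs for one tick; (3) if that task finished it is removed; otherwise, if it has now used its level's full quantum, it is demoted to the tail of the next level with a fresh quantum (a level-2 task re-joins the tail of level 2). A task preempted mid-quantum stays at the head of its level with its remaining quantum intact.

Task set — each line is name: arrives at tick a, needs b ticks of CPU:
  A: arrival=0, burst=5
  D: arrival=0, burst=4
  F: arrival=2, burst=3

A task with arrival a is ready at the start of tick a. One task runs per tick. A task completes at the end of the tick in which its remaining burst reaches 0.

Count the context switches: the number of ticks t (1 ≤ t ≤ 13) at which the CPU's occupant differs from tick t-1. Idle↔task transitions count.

t=0: L0/L1/L2 = AD/-/- → run A
t=1: L0/L1/L2 = AD/-/- → run A
t=2: L0/L1/L2 = DF/A/- → run D
t=3: L0/L1/L2 = DF/A/- → run D
t=4: L0/L1/L2 = F/AD/- → run F
t=5: L0/L1/L2 = F/AD/- → run F
t=6: L0/L1/L2 = -/ADF/- → run A
t=7: L0/L1/L2 = -/ADF/- → run A
t=8: L0/L1/L2 = -/ADF/- → run A
t=9: L0/L1/L2 = -/DF/- → run D
t=10: L0/L1/L2 = -/DF/- → run D
t=11: L0/L1/L2 = -/F/- → run F
t=12: (idle)
t=13: (idle)

context switches = 6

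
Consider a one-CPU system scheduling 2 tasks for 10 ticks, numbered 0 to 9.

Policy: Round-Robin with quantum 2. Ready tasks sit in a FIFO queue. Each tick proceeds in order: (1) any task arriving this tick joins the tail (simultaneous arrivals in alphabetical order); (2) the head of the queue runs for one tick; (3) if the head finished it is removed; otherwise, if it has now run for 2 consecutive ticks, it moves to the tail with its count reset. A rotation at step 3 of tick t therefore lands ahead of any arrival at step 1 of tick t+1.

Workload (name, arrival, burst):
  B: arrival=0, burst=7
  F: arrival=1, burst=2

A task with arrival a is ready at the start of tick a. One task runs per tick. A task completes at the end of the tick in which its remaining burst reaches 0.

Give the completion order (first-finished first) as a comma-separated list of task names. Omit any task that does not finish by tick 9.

t=0: queue=[B] q_used=0 → run B
t=1: queue=[B,F] q_used=1 → run B
t=2: queue=[F,B] q_used=0 → run F
t=3: queue=[F,B] q_used=1 → run F
t=4: queue=[B] q_used=0 → run B
t=5: queue=[B] q_used=1 → run B
t=6: queue=[B] q_used=0 → run B
t=7: queue=[B] q_used=1 → run B
t=8: queue=[B] q_used=0 → run B
t=9: (idle)

completion order = F, B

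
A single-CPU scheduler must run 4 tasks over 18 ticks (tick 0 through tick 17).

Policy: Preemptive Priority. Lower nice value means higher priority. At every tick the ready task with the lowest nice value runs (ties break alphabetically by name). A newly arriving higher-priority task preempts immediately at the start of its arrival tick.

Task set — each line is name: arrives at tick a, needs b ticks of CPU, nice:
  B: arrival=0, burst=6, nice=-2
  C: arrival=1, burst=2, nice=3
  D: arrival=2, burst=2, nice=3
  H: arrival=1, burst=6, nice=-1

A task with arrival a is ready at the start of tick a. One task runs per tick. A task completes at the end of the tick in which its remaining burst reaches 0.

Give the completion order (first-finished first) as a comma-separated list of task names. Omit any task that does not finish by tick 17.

completion order = B, H, C, D

t=0: ready={B} → run B
t=1: ready={B,C,H} → run B
t=2: ready={B,C,D,H} → run B
t=3: ready={B,C,D,H} → run B
t=4: ready={B,C,D,H} → run B
t=5: ready={B,C,D,H} → run B
t=6: ready={C,D,H} → run H
t=7: ready={C,D,H} → run H
t=8: ready={C,D,H} → run H
t=9: ready={C,D,H} → run H
t=10: ready={C,D,H} → run H
t=11: ready={C,D,H} → run H
t=12: ready={C,D} → run C
t=13: ready={C,D} → run C
t=14: ready={D} → run D
t=15: ready={D} → run D
t=16: (idle)
t=17: (idle)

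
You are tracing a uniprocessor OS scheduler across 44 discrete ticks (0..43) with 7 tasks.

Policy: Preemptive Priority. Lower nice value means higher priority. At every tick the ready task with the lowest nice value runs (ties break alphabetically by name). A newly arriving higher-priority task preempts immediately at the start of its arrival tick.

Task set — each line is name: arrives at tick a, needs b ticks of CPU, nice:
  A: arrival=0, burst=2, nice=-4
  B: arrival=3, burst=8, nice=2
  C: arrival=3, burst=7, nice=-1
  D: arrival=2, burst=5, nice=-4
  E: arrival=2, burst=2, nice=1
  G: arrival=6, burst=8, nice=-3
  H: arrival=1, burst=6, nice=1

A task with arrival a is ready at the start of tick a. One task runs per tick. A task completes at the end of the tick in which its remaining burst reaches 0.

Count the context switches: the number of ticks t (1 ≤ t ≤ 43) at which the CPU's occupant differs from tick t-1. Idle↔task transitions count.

t=0: ready={A} → run A
t=1: ready={A,H} → run A
t=2: ready={D,E,H} → run D
t=3: ready={B,C,D,E,H} → run D
t=4: ready={B,C,D,E,H} → run D
t=5: ready={B,C,D,E,H} → run D
t=6: ready={B,C,D,E,G,H} → run D
t=7: ready={B,C,E,G,H} → run G
t=8: ready={B,C,E,G,H} → run G
t=9: ready={B,C,E,G,H} → run G
t=10: ready={B,C,E,G,H} → run G
t=11: ready={B,C,E,G,H} → run G
t=12: ready={B,C,E,G,H} → run G
t=13: ready={B,C,E,G,H} → run G
t=14: ready={B,C,E,G,H} → run G
t=15: ready={B,C,E,H} → run C
t=16: ready={B,C,E,H} → run C
t=17: ready={B,C,E,H} → run C
t=18: ready={B,C,E,H} → run C
t=19: ready={B,C,E,H} → run C
t=20: ready={B,C,E,H} → run C
t=21: ready={B,C,E,H} → run C
t=22: ready={B,E,H} → run E
t=23: ready={B,E,H} → run E
t=24: ready={B,H} → run H
t=25: ready={B,H} → run H
t=26: ready={B,H} → run H
t=27: ready={B,H} → run H
t=28: ready={B,H} → run H
t=29: ready={B,H} → run H
t=30: ready={B} → run B
t=31: ready={B} → run B
t=32: ready={B} → run B
t=33: ready={B} → run B
t=34: ready={B} → run B
t=35: ready={B} → run B
t=36: ready={B} → run B
t=37: ready={B} → run B
t=38: (idle)
t=39: (idle)
t=40: (idle)
t=41: (idle)
t=42: (idle)
t=43: (idle)

context switches = 7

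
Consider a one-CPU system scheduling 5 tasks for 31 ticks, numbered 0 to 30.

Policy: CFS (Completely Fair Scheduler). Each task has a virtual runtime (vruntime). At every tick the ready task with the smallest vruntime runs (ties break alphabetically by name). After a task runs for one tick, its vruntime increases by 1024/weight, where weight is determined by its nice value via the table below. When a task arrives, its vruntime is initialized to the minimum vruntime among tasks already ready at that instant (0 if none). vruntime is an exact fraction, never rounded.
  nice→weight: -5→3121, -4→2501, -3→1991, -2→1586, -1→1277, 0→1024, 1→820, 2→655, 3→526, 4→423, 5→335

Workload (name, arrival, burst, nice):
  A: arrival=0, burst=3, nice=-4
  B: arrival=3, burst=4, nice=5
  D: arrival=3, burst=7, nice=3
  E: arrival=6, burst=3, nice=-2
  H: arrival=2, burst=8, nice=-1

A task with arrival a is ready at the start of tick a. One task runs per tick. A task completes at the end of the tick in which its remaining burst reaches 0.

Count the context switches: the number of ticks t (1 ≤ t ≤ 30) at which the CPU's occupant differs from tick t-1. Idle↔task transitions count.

context switches = 20

t=0: vr[A=0] → run A
t=1: vr[A=1024/2501] → run A
t=2: vr[A=2048/2501 H=2048/2501] → run A
t=3: vr[B=2048/2501 D=2048/2501 H=2048/2501] → run B
t=4: vr[B=3247104/837835 D=2048/2501 H=2048/2501] → run D
t=5: vr[B=3247104/837835 D=1819136/657763 H=2048/2501] → run H
t=6: vr[B=3247104/837835 D=1819136/657763 E=5176320/3193777 H=5176320/3193777] → run E
t=7: vr[B=3247104/837835 D=1819136/657763 E=94098944/41519101 H=5176320/3193777] → run H
t=8: vr[B=3247104/837835 D=1819136/657763 E=94098944/41519101 H=7737344/3193777] → run E
t=9: vr[B=3247104/837835 D=1819136/657763 E=120905728/41519101 H=7737344/3193777] → run H
t=10: vr[B=3247104/837835 D=1819136/657763 E=120905728/41519101 H=10298368/3193777] → run D
t=11: vr[B=3247104/837835 D=3099648/657763 E=120905728/41519101 H=10298368/3193777] → run E
t=12: vr[B=3247104/837835 D=3099648/657763 H=10298368/3193777] → run H
t=13: vr[B=3247104/837835 D=3099648/657763 H=12859392/3193777] → run B
t=14: vr[B=5808128/837835 D=3099648/657763 H=12859392/3193777] → run H
t=15: vr[B=5808128/837835 D=3099648/657763 H=15420416/3193777] → run D
t=16: vr[B=5808128/837835 D=4380160/657763 H=15420416/3193777] → run H
t=17: vr[B=5808128/837835 D=4380160/657763 H=17981440/3193777] → run H
t=18: vr[B=5808128/837835 D=4380160/657763 H=20542464/3193777] → run H
t=19: vr[B=5808128/837835 D=4380160/657763] → run D
t=20: vr[B=5808128/837835 D=5660672/657763] → run B
t=21: vr[B=8369152/837835 D=5660672/657763] → run D
t=22: vr[B=8369152/837835 D=6941184/657763] → run B
t=23: vr[D=6941184/657763] → run D
t=24: vr[D=8221696/657763] → run D
t=25: (idle)
t=26: (idle)
t=27: (idle)
t=28: (idle)
t=29: (idle)
t=30: (idle)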